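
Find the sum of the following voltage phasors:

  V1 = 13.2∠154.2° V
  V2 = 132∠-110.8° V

Step 1 — Convert each phasor to rectangular form:
  V1 = 13.2·(cos(154.2°) + j·sin(154.2°)) = -11.88 + j5.745 V
  V2 = 132·(cos(-110.8°) + j·sin(-110.8°)) = -46.87 - j123.4 V
Step 2 — Sum components: V_total = -58.76 - j117.7 V.
Step 3 — Convert to polar: |V_total| = 131.5 V, ∠V_total = -116.5°.

V_total = 131.5∠-116.5° V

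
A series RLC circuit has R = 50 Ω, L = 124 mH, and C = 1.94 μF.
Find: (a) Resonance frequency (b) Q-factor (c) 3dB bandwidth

Step 1 — Resonance condition Im(Z)=0 gives ω₀ = 1/√(LC).
Step 2 — ω₀ = 1/√(0.124·1.94e-06) = 2039 rad/s.
Step 3 — f₀ = ω₀/(2π) = 324.5 Hz.
Step 4 — Series Q: Q = ω₀L/R = 2039·0.124/50 = 5.056.
Step 5 — 3dB bandwidth: Δω = ω₀/Q = 403.2 rad/s; BW = Δω/(2π) = 64.18 Hz.

(a) f₀ = 324.5 Hz  (b) Q = 5.056  (c) BW = 64.18 Hz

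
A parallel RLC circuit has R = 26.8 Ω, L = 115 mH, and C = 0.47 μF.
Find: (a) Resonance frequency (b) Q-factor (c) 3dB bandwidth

Step 1 — Resonance: ω₀ = 1/√(LC) = 1/√(0.115·4.7e-07) = 4301 rad/s.
Step 2 — f₀ = ω₀/(2π) = 684.6 Hz.
Step 3 — Parallel Q: Q = R/(ω₀L) = 26.8/(4301·0.115) = 0.05418.
Step 4 — Bandwidth: Δω = ω₀/Q = 7.939e+04 rad/s; BW = Δω/(2π) = 1.264e+04 Hz.

(a) f₀ = 684.6 Hz  (b) Q = 0.05418  (c) BW = 1.264e+04 Hz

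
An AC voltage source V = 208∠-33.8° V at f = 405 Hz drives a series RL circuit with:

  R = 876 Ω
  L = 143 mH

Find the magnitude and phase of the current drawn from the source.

Step 1 — Angular frequency: ω = 2π·f = 2π·405 = 2545 rad/s.
Step 2 — Component impedances:
  R: Z = R = 876 Ω
  L: Z = jωL = j·2545·0.143 = 0 + j363.9 Ω
Step 3 — Series combination: Z_total = R + L = 876 + j363.9 Ω = 948.6∠22.6° Ω.
Step 4 — Source phasor: V = 208∠-33.8° V = 172.8 - j115.7 V.
Step 5 — Ohm's law: I = V / Z_total = (172.8 - j115.7) / (876 + j363.9) = 0.1215 - j0.1826 A.
Step 6 — Convert to polar: |I| = 0.2193 A, ∠I = -56.4°.

I = 0.2193∠-56.4° A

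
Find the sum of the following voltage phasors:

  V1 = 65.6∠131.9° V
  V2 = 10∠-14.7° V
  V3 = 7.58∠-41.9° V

Step 1 — Convert each phasor to rectangular form:
  V1 = 65.6·(cos(131.9°) + j·sin(131.9°)) = -43.81 + j48.83 V
  V2 = 10·(cos(-14.7°) + j·sin(-14.7°)) = 9.673 - j2.538 V
  V3 = 7.58·(cos(-41.9°) + j·sin(-41.9°)) = 5.642 - j5.062 V
Step 2 — Sum components: V_total = -28.5 + j41.23 V.
Step 3 — Convert to polar: |V_total| = 50.12 V, ∠V_total = 124.7°.

V_total = 50.12∠124.7° V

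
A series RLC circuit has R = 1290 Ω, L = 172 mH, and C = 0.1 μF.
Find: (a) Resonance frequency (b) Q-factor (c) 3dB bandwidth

Step 1 — Resonance: ω₀ = 1/√(LC) = 1/√(0.172·1e-07) = 7625 rad/s.
Step 2 — f₀ = ω₀/(2π) = 1214 Hz.
Step 3 — Series Q: Q = ω₀L/R = 7625·0.172/1290 = 1.017.
Step 4 — Bandwidth: Δω = ω₀/Q = 7500 rad/s; BW = Δω/(2π) = 1194 Hz.

(a) f₀ = 1214 Hz  (b) Q = 1.017  (c) BW = 1194 Hz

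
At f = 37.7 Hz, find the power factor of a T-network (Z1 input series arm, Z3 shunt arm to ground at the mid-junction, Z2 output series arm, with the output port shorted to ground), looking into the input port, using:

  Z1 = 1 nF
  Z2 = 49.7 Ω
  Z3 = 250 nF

Step 1 — Angular frequency: ω = 2π·f = 2π·37.7 = 236.9 rad/s.
Step 2 — Component impedances:
  Z1: Z = 1/(jωC) = -j/(ω·C) = 0 - j4.222e+06 Ω
  Z2: Z = R = 49.7 Ω
  Z3: Z = 1/(jωC) = -j/(ω·C) = 0 - j1.689e+04 Ω
Step 3 — With the output port shorted to ground, the output series arm Z2 runs from the junction to ground; the shunt arm Z3 also runs from the junction to ground. They appear in parallel: Z3 || Z2 = 49.7 - j0.1463 Ω.
Step 4 — Series with input arm Z1: Z_in = Z1 + (Z3 || Z2) = 49.7 - j4.222e+06 Ω = 4.222e+06∠-90.0° Ω.
Step 5 — Power factor: PF = cos(φ) = Re(Z)/|Z| = 49.7/4.222e+06 = 1.177e-05.
Step 6 — Type: Im(Z) = -4.222e+06 ⇒ leading (phase φ = -90.0°).

PF = 1.177e-05 (leading, φ = -90.0°)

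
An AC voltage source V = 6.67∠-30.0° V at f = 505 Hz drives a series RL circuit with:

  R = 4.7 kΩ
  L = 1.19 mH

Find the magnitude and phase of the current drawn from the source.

Step 1 — Angular frequency: ω = 2π·f = 2π·505 = 3173 rad/s.
Step 2 — Component impedances:
  R: Z = R = 4700 Ω
  L: Z = jωL = j·3173·0.00119 = 0 + j3.776 Ω
Step 3 — Series combination: Z_total = R + L = 4700 + j3.776 Ω = 4700∠0.0° Ω.
Step 4 — Source phasor: V = 6.67∠-30.0° V = 5.776 - j3.335 V.
Step 5 — Ohm's law: I = V / Z_total = (5.776 - j3.335) / (4700 + j3.776) = 0.001228 - j0.0007106 A.
Step 6 — Convert to polar: |I| = 0.001419 A, ∠I = -30.0°.

I = 0.001419∠-30.0° A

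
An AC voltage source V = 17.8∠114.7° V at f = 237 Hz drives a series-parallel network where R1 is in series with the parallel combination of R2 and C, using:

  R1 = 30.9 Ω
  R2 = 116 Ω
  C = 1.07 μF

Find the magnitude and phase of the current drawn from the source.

Step 1 — Angular frequency: ω = 2π·f = 2π·237 = 1489 rad/s.
Step 2 — Component impedances:
  R1: Z = R = 30.9 Ω
  R2: Z = R = 116 Ω
  C: Z = 1/(jωC) = -j/(ω·C) = 0 - j627.6 Ω
Step 3 — Parallel branch: R2 || C = 1/(1/R2 + 1/C) = 112.2 - j20.73 Ω.
Step 4 — Series with R1: Z_total = R1 + (R2 || C) = 143.1 - j20.73 Ω = 144.6∠-8.2° Ω.
Step 5 — Source phasor: V = 17.8∠114.7° V = -7.438 + j16.17 V.
Step 6 — Ohm's law: I = V / Z_total = (-7.438 + j16.17) / (143.1 - j20.73) = -0.06696 + j0.1033 A.
Step 7 — Convert to polar: |I| = 0.1231 A, ∠I = 122.9°.

I = 0.1231∠122.9° A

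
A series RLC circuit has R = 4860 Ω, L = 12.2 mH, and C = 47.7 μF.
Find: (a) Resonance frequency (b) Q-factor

Step 1 — Resonance condition Im(Z)=0 gives ω₀ = 1/√(LC).
Step 2 — ω₀ = 1/√(0.0122·4.77e-05) = 1311 rad/s.
Step 3 — f₀ = ω₀/(2π) = 208.6 Hz.
Step 4 — Series Q: Q = ω₀L/R = 1311·0.0122/4860 = 0.003291.

(a) f₀ = 208.6 Hz  (b) Q = 0.003291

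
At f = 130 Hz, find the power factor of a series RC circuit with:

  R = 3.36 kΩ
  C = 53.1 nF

Step 1 — Angular frequency: ω = 2π·f = 2π·130 = 816.8 rad/s.
Step 2 — Component impedances:
  R: Z = R = 3360 Ω
  C: Z = 1/(jωC) = -j/(ω·C) = 0 - j2.306e+04 Ω
Step 3 — Series combination: Z_total = R + C = 3360 - j2.306e+04 Ω = 2.33e+04∠-81.7° Ω.
Step 4 — Power factor: PF = cos(φ) = Re(Z)/|Z| = 3360/2.33e+04 = 0.1442.
Step 5 — Type: Im(Z) = -2.306e+04 ⇒ leading (phase φ = -81.7°).

PF = 0.1442 (leading, φ = -81.7°)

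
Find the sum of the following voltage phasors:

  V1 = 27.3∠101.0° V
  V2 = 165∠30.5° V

Step 1 — Convert each phasor to rectangular form:
  V1 = 27.3·(cos(101.0°) + j·sin(101.0°)) = -5.209 + j26.8 V
  V2 = 165·(cos(30.5°) + j·sin(30.5°)) = 142.2 + j83.74 V
Step 2 — Sum components: V_total = 137 + j110.5 V.
Step 3 — Convert to polar: |V_total| = 176 V, ∠V_total = 38.9°.

V_total = 176∠38.9° V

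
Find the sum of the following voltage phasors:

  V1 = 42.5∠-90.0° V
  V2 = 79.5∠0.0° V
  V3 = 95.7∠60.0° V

Step 1 — Convert each phasor to rectangular form:
  V1 = 42.5·(cos(-90.0°) + j·sin(-90.0°)) = 0 - j42.5 V
  V2 = 79.5·(cos(0.0°) + j·sin(0.0°)) = 79.5 V
  V3 = 95.7·(cos(60.0°) + j·sin(60.0°)) = 47.85 + j82.88 V
Step 2 — Sum components: V_total = 127.4 + j40.38 V.
Step 3 — Convert to polar: |V_total| = 133.6 V, ∠V_total = 17.6°.

V_total = 133.6∠17.6° V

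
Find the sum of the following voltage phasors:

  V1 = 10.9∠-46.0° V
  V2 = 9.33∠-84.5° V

Step 1 — Convert each phasor to rectangular form:
  V1 = 10.9·(cos(-46.0°) + j·sin(-46.0°)) = 7.572 - j7.841 V
  V2 = 9.33·(cos(-84.5°) + j·sin(-84.5°)) = 0.8942 - j9.287 V
Step 2 — Sum components: V_total = 8.466 - j17.13 V.
Step 3 — Convert to polar: |V_total| = 19.11 V, ∠V_total = -63.7°.

V_total = 19.11∠-63.7° V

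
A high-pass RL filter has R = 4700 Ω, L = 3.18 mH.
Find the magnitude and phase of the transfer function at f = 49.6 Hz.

Step 1 — Angular frequency: ω = 2π·49.6 = 311.6 rad/s.
Step 2 — Transfer function: H(jω) = jωL/(R + jωL).
Step 3 — Numerator jωL = j·0.991; denominator R + jωL = 4700 + j0.991.
Step 4 — H = 4.446e-08 + j0.0002109.
Step 5 — Magnitude: |H| = 0.0002109 (-73.5 dB); phase: φ = 90.0°.

|H| = 0.0002109 (-73.5 dB), φ = 90.0°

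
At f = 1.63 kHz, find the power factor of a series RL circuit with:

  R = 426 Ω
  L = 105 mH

Step 1 — Angular frequency: ω = 2π·f = 2π·1630 = 1.024e+04 rad/s.
Step 2 — Component impedances:
  R: Z = R = 426 Ω
  L: Z = jωL = j·1.024e+04·0.105 = 0 + j1075 Ω
Step 3 — Series combination: Z_total = R + L = 426 + j1075 Ω = 1157∠68.4° Ω.
Step 4 — Power factor: PF = cos(φ) = Re(Z)/|Z| = 426/1156.7 = 0.3683.
Step 5 — Type: Im(Z) = 1075 ⇒ lagging (phase φ = 68.4°).

PF = 0.3683 (lagging, φ = 68.4°)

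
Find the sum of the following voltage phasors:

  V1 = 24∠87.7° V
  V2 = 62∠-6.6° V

Step 1 — Convert each phasor to rectangular form:
  V1 = 24·(cos(87.7°) + j·sin(87.7°)) = 0.9632 + j23.98 V
  V2 = 62·(cos(-6.6°) + j·sin(-6.6°)) = 61.59 - j7.126 V
Step 2 — Sum components: V_total = 62.55 + j16.85 V.
Step 3 — Convert to polar: |V_total| = 64.78 V, ∠V_total = 15.1°.

V_total = 64.78∠15.1° V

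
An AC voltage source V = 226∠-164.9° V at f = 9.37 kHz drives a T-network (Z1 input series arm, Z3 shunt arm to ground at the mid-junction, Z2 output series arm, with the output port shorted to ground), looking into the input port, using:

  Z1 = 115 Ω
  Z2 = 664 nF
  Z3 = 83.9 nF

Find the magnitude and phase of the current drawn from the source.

Step 1 — Angular frequency: ω = 2π·f = 2π·9370 = 5.887e+04 rad/s.
Step 2 — Component impedances:
  Z1: Z = R = 115 Ω
  Z2: Z = 1/(jωC) = -j/(ω·C) = 0 - j25.58 Ω
  Z3: Z = 1/(jωC) = -j/(ω·C) = 0 - j202.5 Ω
Step 3 — With the output port shorted to ground, the output series arm Z2 runs from the junction to ground; the shunt arm Z3 also runs from the junction to ground. They appear in parallel: Z3 || Z2 = 0 - j22.71 Ω.
Step 4 — Series with input arm Z1: Z_in = Z1 + (Z3 || Z2) = 115 - j22.71 Ω = 117.2∠-11.2° Ω.
Step 5 — Source phasor: V = 226∠-164.9° V = -218.2 - j58.87 V.
Step 6 — Ohm's law: I = V / Z_total = (-218.2 - j58.87) / (115 - j22.71) = -1.729 - j0.8534 A.
Step 7 — Convert to polar: |I| = 1.928 A, ∠I = -153.7°.

I = 1.928∠-153.7° A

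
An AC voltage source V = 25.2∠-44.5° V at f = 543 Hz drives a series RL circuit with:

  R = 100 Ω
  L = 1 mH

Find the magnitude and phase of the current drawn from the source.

Step 1 — Angular frequency: ω = 2π·f = 2π·543 = 3412 rad/s.
Step 2 — Component impedances:
  R: Z = R = 100 Ω
  L: Z = jωL = j·3412·0.001 = 0 + j3.412 Ω
Step 3 — Series combination: Z_total = R + L = 100 + j3.412 Ω = 100.1∠2.0° Ω.
Step 4 — Source phasor: V = 25.2∠-44.5° V = 17.97 - j17.66 V.
Step 5 — Ohm's law: I = V / Z_total = (17.97 - j17.66) / (100 + j3.412) = 0.1735 - j0.1825 A.
Step 6 — Convert to polar: |I| = 0.2519 A, ∠I = -46.5°.

I = 0.2519∠-46.5° A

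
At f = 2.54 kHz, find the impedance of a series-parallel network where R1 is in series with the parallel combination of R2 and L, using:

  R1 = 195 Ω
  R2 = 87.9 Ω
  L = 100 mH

Step 1 — Angular frequency: ω = 2π·f = 2π·2540 = 1.596e+04 rad/s.
Step 2 — Component impedances:
  R1: Z = R = 195 Ω
  R2: Z = R = 87.9 Ω
  L: Z = jωL = j·1.596e+04·0.1 = 0 + j1596 Ω
Step 3 — Parallel branch: R2 || L = 1/(1/R2 + 1/L) = 87.63 + j4.827 Ω.
Step 4 — Series with R1: Z_total = R1 + (R2 || L) = 282.6 + j4.827 Ω = 282.7∠1.0° Ω.

Z = 282.6 + j4.827 Ω = 282.7∠1.0° Ω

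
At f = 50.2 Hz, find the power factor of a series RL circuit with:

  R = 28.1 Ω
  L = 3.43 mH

Step 1 — Angular frequency: ω = 2π·f = 2π·50.2 = 315.4 rad/s.
Step 2 — Component impedances:
  R: Z = R = 28.1 Ω
  L: Z = jωL = j·315.4·0.00343 = 0 + j1.082 Ω
Step 3 — Series combination: Z_total = R + L = 28.1 + j1.082 Ω = 28.12∠2.2° Ω.
Step 4 — Power factor: PF = cos(φ) = Re(Z)/|Z| = 28.1/28.12 = 0.9993.
Step 5 — Type: Im(Z) = 1.082 ⇒ lagging (phase φ = 2.2°).

PF = 0.9993 (lagging, φ = 2.2°)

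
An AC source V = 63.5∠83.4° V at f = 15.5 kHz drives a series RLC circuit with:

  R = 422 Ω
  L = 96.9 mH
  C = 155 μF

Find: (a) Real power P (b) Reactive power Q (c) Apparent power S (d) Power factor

Step 1 — Angular frequency: ω = 2π·f = 2π·1.55e+04 = 9.739e+04 rad/s.
Step 2 — Component impedances:
  R: Z = R = 422 Ω
  L: Z = jωL = j·9.739e+04·0.0969 = 0 + j9437 Ω
  C: Z = 1/(jωC) = -j/(ω·C) = 0 - j0.06625 Ω
Step 3 — Series combination: Z_total = R + L + C = 422 + j9437 Ω = 9446∠87.4° Ω.
Step 4 — Source phasor: V = 63.5∠83.4° V = 7.299 + j63.08 V.
Step 5 — Current: I = V / Z = 0.006705 - j0.0004735 A = 0.006722∠-4.0° A.
Step 6 — Complex power: S = V·I* = 0.01907 + j0.4264 VA.
Step 7 — Real power: P = Re(S) = 0.01907 W.
Step 8 — Reactive power: Q = Im(S) = 0.4264 VAR.
Step 9 — Apparent power: |S| = 0.4269 VA.
Step 10 — Power factor: PF = P/|S| = 0.04467 (lagging).

(a) P = 0.01907 W  (b) Q = 0.4264 VAR  (c) S = 0.4269 VA  (d) PF = 0.04467 (lagging)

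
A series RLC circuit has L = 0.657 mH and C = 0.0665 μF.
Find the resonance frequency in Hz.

Step 1 — Resonance condition Im(Z)=0 gives ω₀ = 1/√(LC).
Step 2 — ω₀ = 1/√(0.000657·6.65e-08) = 1.513e+05 rad/s.
Step 3 — f₀ = ω₀/(2π) = 2.408e+04 Hz.

f₀ = 2.408e+04 Hz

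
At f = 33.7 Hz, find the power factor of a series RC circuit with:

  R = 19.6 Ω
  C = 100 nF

Step 1 — Angular frequency: ω = 2π·f = 2π·33.7 = 211.7 rad/s.
Step 2 — Component impedances:
  R: Z = R = 19.6 Ω
  C: Z = 1/(jωC) = -j/(ω·C) = 0 - j4.723e+04 Ω
Step 3 — Series combination: Z_total = R + C = 19.6 - j4.723e+04 Ω = 4.723e+04∠-90.0° Ω.
Step 4 — Power factor: PF = cos(φ) = Re(Z)/|Z| = 19.6/4.723e+04 = 0.000415.
Step 5 — Type: Im(Z) = -4.723e+04 ⇒ leading (phase φ = -90.0°).

PF = 0.000415 (leading, φ = -90.0°)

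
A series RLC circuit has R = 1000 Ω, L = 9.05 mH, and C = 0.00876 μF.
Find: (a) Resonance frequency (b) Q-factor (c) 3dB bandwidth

Step 1 — Resonance: ω₀ = 1/√(LC) = 1/√(0.00905·8.76e-09) = 1.123e+05 rad/s.
Step 2 — f₀ = ω₀/(2π) = 1.787e+04 Hz.
Step 3 — Series Q: Q = ω₀L/R = 1.123e+05·0.00905/1000 = 1.016.
Step 4 — Bandwidth: Δω = ω₀/Q = 1.105e+05 rad/s; BW = Δω/(2π) = 1.759e+04 Hz.

(a) f₀ = 1.787e+04 Hz  (b) Q = 1.016  (c) BW = 1.759e+04 Hz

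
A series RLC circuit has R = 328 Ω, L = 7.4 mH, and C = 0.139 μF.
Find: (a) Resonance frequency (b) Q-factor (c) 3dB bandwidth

Step 1 — Resonance condition Im(Z)=0 gives ω₀ = 1/√(LC).
Step 2 — ω₀ = 1/√(0.0074·1.39e-07) = 3.118e+04 rad/s.
Step 3 — f₀ = ω₀/(2π) = 4962 Hz.
Step 4 — Series Q: Q = ω₀L/R = 3.118e+04·0.0074/328 = 0.7035.
Step 5 — 3dB bandwidth: Δω = ω₀/Q = 4.432e+04 rad/s; BW = Δω/(2π) = 7054 Hz.

(a) f₀ = 4962 Hz  (b) Q = 0.7035  (c) BW = 7054 Hz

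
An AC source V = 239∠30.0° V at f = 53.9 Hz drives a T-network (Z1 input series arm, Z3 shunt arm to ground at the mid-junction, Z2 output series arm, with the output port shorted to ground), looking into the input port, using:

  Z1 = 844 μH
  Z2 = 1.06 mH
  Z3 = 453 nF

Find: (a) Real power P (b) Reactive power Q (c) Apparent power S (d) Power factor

Step 1 — Angular frequency: ω = 2π·f = 2π·53.9 = 338.7 rad/s.
Step 2 — Component impedances:
  Z1: Z = jωL = j·338.7·0.000844 = 0 + j0.2858 Ω
  Z2: Z = jωL = j·338.7·0.00106 = 0 + j0.359 Ω
  Z3: Z = 1/(jωC) = -j/(ω·C) = 0 - j6518 Ω
Step 3 — With the output port shorted to ground, the output series arm Z2 runs from the junction to ground; the shunt arm Z3 also runs from the junction to ground. They appear in parallel: Z3 || Z2 = 0 + j0.359 Ω.
Step 4 — Series with input arm Z1: Z_in = Z1 + (Z3 || Z2) = 0 + j0.6448 Ω = 0.6448∠90.0° Ω.
Step 5 — Source phasor: V = 239∠30.0° V = 207 + j119.5 V.
Step 6 — Current: I = V / Z = 185.3 - j321 A = 370.6∠-60.0° A.
Step 7 — Complex power: S = V·I* = 0 + j8.858e+04 VA.
Step 8 — Real power: P = Re(S) = 0 W.
Step 9 — Reactive power: Q = Im(S) = 8.858e+04 VAR.
Step 10 — Apparent power: |S| = 8.858e+04 VA.
Step 11 — Power factor: PF = P/|S| = 0 (lagging).

(a) P = 0 W  (b) Q = 8.858e+04 VAR  (c) S = 8.858e+04 VA  (d) PF = 0 (lagging)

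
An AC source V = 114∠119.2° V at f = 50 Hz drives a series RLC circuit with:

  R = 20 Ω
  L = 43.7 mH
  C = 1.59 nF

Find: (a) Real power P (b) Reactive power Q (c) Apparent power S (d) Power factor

Step 1 — Angular frequency: ω = 2π·f = 2π·50 = 314.2 rad/s.
Step 2 — Component impedances:
  R: Z = R = 20 Ω
  L: Z = jωL = j·314.2·0.0437 = 0 + j13.73 Ω
  C: Z = 1/(jωC) = -j/(ω·C) = 0 - j2.002e+06 Ω
Step 3 — Series combination: Z_total = R + L + C = 20 - j2.002e+06 Ω = 2.002e+06∠-90.0° Ω.
Step 4 — Source phasor: V = 114∠119.2° V = -55.62 + j99.51 V.
Step 5 — Current: I = V / Z = -4.971e-05 - j2.778e-05 A = 5.694e-05∠-150.8° A.
Step 6 — Complex power: S = V·I* = 6.485e-08 - j0.006492 VA.
Step 7 — Real power: P = Re(S) = 6.485e-08 W.
Step 8 — Reactive power: Q = Im(S) = -0.006492 VAR.
Step 9 — Apparent power: |S| = 0.006492 VA.
Step 10 — Power factor: PF = P/|S| = 9.99e-06 (leading).

(a) P = 6.485e-08 W  (b) Q = -0.006492 VAR  (c) S = 0.006492 VA  (d) PF = 9.99e-06 (leading)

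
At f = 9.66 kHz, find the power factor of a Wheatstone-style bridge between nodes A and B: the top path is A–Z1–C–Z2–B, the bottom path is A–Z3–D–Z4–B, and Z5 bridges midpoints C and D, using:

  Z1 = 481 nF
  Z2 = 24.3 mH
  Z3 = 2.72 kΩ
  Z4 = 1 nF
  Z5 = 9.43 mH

Step 1 — Angular frequency: ω = 2π·f = 2π·9660 = 6.07e+04 rad/s.
Step 2 — Component impedances:
  Z1: Z = 1/(jωC) = -j/(ω·C) = 0 - j34.25 Ω
  Z2: Z = jωL = j·6.07e+04·0.0243 = 0 + j1475 Ω
  Z3: Z = R = 2720 Ω
  Z4: Z = 1/(jωC) = -j/(ω·C) = 0 - j1.648e+04 Ω
  Z5: Z = jωL = j·6.07e+04·0.00943 = 0 + j572.4 Ω
Step 3 — Bridge requires nodal analysis (the Z5 bridge couples midpoints C and D, so the two paths cannot be reduced to a simple series/parallel combination). Setting node B to ground and injecting 1 A at node A, the 3-node admittance system at A, C, D solves to V_A = Z_AB = 3.034 + j1591 Ω = 1591∠89.9° Ω.
Step 4 — Power factor: PF = cos(φ) = Re(Z)/|Z| = 3.03444/1590.79 = 0.001908.
Step 5 — Type: Im(Z) = 1591 ⇒ lagging (phase φ = 89.9°).

PF = 0.001908 (lagging, φ = 89.9°)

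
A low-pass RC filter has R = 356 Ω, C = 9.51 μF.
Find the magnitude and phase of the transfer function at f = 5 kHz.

Step 1 — Angular frequency: ω = 2π·5000 = 3.142e+04 rad/s.
Step 2 — Transfer function: H(jω) = 1/(1 + jωRC).
Step 3 — Denominator: 1 + jωRC = 1 + j·3.142e+04·356·9.51e-06 = 1 + j106.4.
Step 4 — H = 8.839e-05 - j0.009401.
Step 5 — Magnitude: |H| = 0.009402 (-40.5 dB); phase: φ = -89.5°.

|H| = 0.009402 (-40.5 dB), φ = -89.5°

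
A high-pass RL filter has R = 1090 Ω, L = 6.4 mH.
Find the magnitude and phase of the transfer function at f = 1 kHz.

Step 1 — Angular frequency: ω = 2π·1000 = 6283 rad/s.
Step 2 — Transfer function: H(jω) = jωL/(R + jωL).
Step 3 — Numerator jωL = j·40.21; denominator R + jωL = 1090 + j40.21.
Step 4 — H = 0.001359 + j0.03684.
Step 5 — Magnitude: |H| = 0.03687 (-28.7 dB); phase: φ = 87.9°.

|H| = 0.03687 (-28.7 dB), φ = 87.9°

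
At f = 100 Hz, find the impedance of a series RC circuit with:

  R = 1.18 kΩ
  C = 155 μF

Step 1 — Angular frequency: ω = 2π·f = 2π·100 = 628.3 rad/s.
Step 2 — Component impedances:
  R: Z = R = 1180 Ω
  C: Z = 1/(jωC) = -j/(ω·C) = 0 - j10.27 Ω
Step 3 — Series combination: Z_total = R + C = 1180 - j10.27 Ω = 1180∠-0.5° Ω.

Z = 1180 - j10.27 Ω = 1180∠-0.5° Ω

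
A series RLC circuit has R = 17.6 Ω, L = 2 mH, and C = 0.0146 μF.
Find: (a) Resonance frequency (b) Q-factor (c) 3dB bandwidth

Step 1 — Resonance condition Im(Z)=0 gives ω₀ = 1/√(LC).
Step 2 — ω₀ = 1/√(0.002·1.46e-08) = 1.851e+05 rad/s.
Step 3 — f₀ = ω₀/(2π) = 2.945e+04 Hz.
Step 4 — Series Q: Q = ω₀L/R = 1.851e+05·0.002/17.6 = 21.03.
Step 5 — 3dB bandwidth: Δω = ω₀/Q = 8800 rad/s; BW = Δω/(2π) = 1401 Hz.

(a) f₀ = 2.945e+04 Hz  (b) Q = 21.03  (c) BW = 1401 Hz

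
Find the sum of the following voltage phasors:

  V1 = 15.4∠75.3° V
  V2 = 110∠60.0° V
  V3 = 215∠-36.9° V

Step 1 — Convert each phasor to rectangular form:
  V1 = 15.4·(cos(75.3°) + j·sin(75.3°)) = 3.908 + j14.9 V
  V2 = 110·(cos(60.0°) + j·sin(60.0°)) = 55 + j95.26 V
  V3 = 215·(cos(-36.9°) + j·sin(-36.9°)) = 171.9 - j129.1 V
Step 2 — Sum components: V_total = 230.8 - j18.93 V.
Step 3 — Convert to polar: |V_total| = 231.6 V, ∠V_total = -4.7°.

V_total = 231.6∠-4.7° V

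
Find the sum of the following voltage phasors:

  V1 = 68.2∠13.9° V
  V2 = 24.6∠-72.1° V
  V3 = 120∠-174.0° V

Step 1 — Convert each phasor to rectangular form:
  V1 = 68.2·(cos(13.9°) + j·sin(13.9°)) = 66.2 + j16.38 V
  V2 = 24.6·(cos(-72.1°) + j·sin(-72.1°)) = 7.561 - j23.41 V
  V3 = 120·(cos(-174.0°) + j·sin(-174.0°)) = -119.3 - j12.54 V
Step 2 — Sum components: V_total = -45.58 - j19.57 V.
Step 3 — Convert to polar: |V_total| = 49.6 V, ∠V_total = -156.8°.

V_total = 49.6∠-156.8° V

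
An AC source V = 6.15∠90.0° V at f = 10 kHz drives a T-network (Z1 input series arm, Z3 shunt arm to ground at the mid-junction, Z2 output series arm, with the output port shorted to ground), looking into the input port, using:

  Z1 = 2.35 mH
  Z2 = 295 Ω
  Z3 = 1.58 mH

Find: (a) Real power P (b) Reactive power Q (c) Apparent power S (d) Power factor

Step 1 — Angular frequency: ω = 2π·f = 2π·1e+04 = 6.283e+04 rad/s.
Step 2 — Component impedances:
  Z1: Z = jωL = j·6.283e+04·0.00235 = 0 + j147.7 Ω
  Z2: Z = R = 295 Ω
  Z3: Z = jωL = j·6.283e+04·0.00158 = 0 + j99.27 Ω
Step 3 — With the output port shorted to ground, the output series arm Z2 runs from the junction to ground; the shunt arm Z3 also runs from the junction to ground. They appear in parallel: Z3 || Z2 = 30.01 + j89.18 Ω.
Step 4 — Series with input arm Z1: Z_in = Z1 + (Z3 || Z2) = 30.01 + j236.8 Ω = 238.7∠82.8° Ω.
Step 5 — Source phasor: V = 6.15∠90.0° V = 0 + j6.15 V.
Step 6 — Current: I = V / Z = 0.02556 + j0.003238 A = 0.02576∠7.2° A.
Step 7 — Complex power: S = V·I* = 0.01992 + j0.1572 VA.
Step 8 — Real power: P = Re(S) = 0.01992 W.
Step 9 — Reactive power: Q = Im(S) = 0.1572 VAR.
Step 10 — Apparent power: |S| = 0.1584 VA.
Step 11 — Power factor: PF = P/|S| = 0.1257 (lagging).

(a) P = 0.01992 W  (b) Q = 0.1572 VAR  (c) S = 0.1584 VA  (d) PF = 0.1257 (lagging)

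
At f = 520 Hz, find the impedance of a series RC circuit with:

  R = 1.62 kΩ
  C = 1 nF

Step 1 — Angular frequency: ω = 2π·f = 2π·520 = 3267 rad/s.
Step 2 — Component impedances:
  R: Z = R = 1620 Ω
  C: Z = 1/(jωC) = -j/(ω·C) = 0 - j3.061e+05 Ω
Step 3 — Series combination: Z_total = R + C = 1620 - j3.061e+05 Ω = 3.061e+05∠-89.7° Ω.

Z = 1620 - j3.061e+05 Ω = 3.061e+05∠-89.7° Ω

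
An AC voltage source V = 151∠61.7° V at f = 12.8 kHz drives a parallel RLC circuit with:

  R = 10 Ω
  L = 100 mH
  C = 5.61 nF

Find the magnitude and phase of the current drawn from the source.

Step 1 — Angular frequency: ω = 2π·f = 2π·1.28e+04 = 8.042e+04 rad/s.
Step 2 — Component impedances:
  R: Z = R = 10 Ω
  L: Z = jωL = j·8.042e+04·0.1 = 0 + j8042 Ω
  C: Z = 1/(jωC) = -j/(ω·C) = 0 - j2216 Ω
Step 3 — Parallel combination: 1/Z_total = 1/R + 1/L + 1/C; Z_total = 10 - j0.03268 Ω = 10∠-0.2° Ω.
Step 4 — Source phasor: V = 151∠61.7° V = 71.59 + j133 V.
Step 5 — Ohm's law: I = V / Z_total = (71.59 + j133) / (10 - j0.03268) = 7.115 + j13.32 A.
Step 6 — Convert to polar: |I| = 15.1 A, ∠I = 61.9°.

I = 15.1∠61.9° A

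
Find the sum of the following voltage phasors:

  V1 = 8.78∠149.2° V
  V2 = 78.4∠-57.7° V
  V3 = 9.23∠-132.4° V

Step 1 — Convert each phasor to rectangular form:
  V1 = 8.78·(cos(149.2°) + j·sin(149.2°)) = -7.542 + j4.496 V
  V2 = 78.4·(cos(-57.7°) + j·sin(-57.7°)) = 41.89 - j66.27 V
  V3 = 9.23·(cos(-132.4°) + j·sin(-132.4°)) = -6.224 - j6.816 V
Step 2 — Sum components: V_total = 28.13 - j68.59 V.
Step 3 — Convert to polar: |V_total| = 74.13 V, ∠V_total = -67.7°.

V_total = 74.13∠-67.7° V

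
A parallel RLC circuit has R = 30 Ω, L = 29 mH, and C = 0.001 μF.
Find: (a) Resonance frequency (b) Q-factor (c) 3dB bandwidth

Step 1 — Resonance: ω₀ = 1/√(LC) = 1/√(0.029·1e-09) = 1.857e+05 rad/s.
Step 2 — f₀ = ω₀/(2π) = 2.955e+04 Hz.
Step 3 — Parallel Q: Q = R/(ω₀L) = 30/(1.857e+05·0.029) = 0.005571.
Step 4 — Bandwidth: Δω = ω₀/Q = 3.333e+07 rad/s; BW = Δω/(2π) = 5.305e+06 Hz.

(a) f₀ = 2.955e+04 Hz  (b) Q = 0.005571  (c) BW = 5.305e+06 Hz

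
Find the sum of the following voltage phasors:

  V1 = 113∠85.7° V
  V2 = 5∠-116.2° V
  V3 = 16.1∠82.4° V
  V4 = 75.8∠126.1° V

Step 1 — Convert each phasor to rectangular form:
  V1 = 113·(cos(85.7°) + j·sin(85.7°)) = 8.473 + j112.7 V
  V2 = 5·(cos(-116.2°) + j·sin(-116.2°)) = -2.208 - j4.486 V
  V3 = 16.1·(cos(82.4°) + j·sin(82.4°)) = 2.129 + j15.96 V
  V4 = 75.8·(cos(126.1°) + j·sin(126.1°)) = -44.66 + j61.25 V
Step 2 — Sum components: V_total = -36.27 + j185.4 V.
Step 3 — Convert to polar: |V_total| = 188.9 V, ∠V_total = 101.1°.

V_total = 188.9∠101.1° V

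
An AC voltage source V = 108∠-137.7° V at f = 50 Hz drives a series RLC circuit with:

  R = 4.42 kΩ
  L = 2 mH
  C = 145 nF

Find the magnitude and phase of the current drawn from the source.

Step 1 — Angular frequency: ω = 2π·f = 2π·50 = 314.2 rad/s.
Step 2 — Component impedances:
  R: Z = R = 4420 Ω
  L: Z = jωL = j·314.2·0.002 = 0 + j0.6283 Ω
  C: Z = 1/(jωC) = -j/(ω·C) = 0 - j2.195e+04 Ω
Step 3 — Series combination: Z_total = R + L + C = 4420 - j2.195e+04 Ω = 2.239e+04∠-78.6° Ω.
Step 4 — Source phasor: V = 108∠-137.7° V = -79.88 - j72.69 V.
Step 5 — Ohm's law: I = V / Z_total = (-79.88 - j72.69) / (4420 - j2.195e+04) = 0.002478 - j0.004138 A.
Step 6 — Convert to polar: |I| = 0.004823 A, ∠I = -59.1°.

I = 0.004823∠-59.1° A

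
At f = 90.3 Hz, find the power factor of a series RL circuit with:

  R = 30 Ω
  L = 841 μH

Step 1 — Angular frequency: ω = 2π·f = 2π·90.3 = 567.4 rad/s.
Step 2 — Component impedances:
  R: Z = R = 30 Ω
  L: Z = jωL = j·567.4·0.000841 = 0 + j0.4772 Ω
Step 3 — Series combination: Z_total = R + L = 30 + j0.4772 Ω = 30∠0.9° Ω.
Step 4 — Power factor: PF = cos(φ) = Re(Z)/|Z| = 30/30.004 = 0.9999.
Step 5 — Type: Im(Z) = 0.4772 ⇒ lagging (phase φ = 0.9°).

PF = 0.9999 (lagging, φ = 0.9°)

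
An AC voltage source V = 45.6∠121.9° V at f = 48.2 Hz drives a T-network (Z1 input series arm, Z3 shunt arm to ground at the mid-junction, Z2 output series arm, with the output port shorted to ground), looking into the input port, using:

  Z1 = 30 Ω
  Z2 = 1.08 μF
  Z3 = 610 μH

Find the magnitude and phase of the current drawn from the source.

Step 1 — Angular frequency: ω = 2π·f = 2π·48.2 = 302.8 rad/s.
Step 2 — Component impedances:
  Z1: Z = R = 30 Ω
  Z2: Z = 1/(jωC) = -j/(ω·C) = 0 - j3057 Ω
  Z3: Z = jωL = j·302.8·0.00061 = 0 + j0.1847 Ω
Step 3 — With the output port shorted to ground, the output series arm Z2 runs from the junction to ground; the shunt arm Z3 also runs from the junction to ground. They appear in parallel: Z3 || Z2 = 0 + j0.1847 Ω.
Step 4 — Series with input arm Z1: Z_in = Z1 + (Z3 || Z2) = 30 + j0.1847 Ω = 30∠0.4° Ω.
Step 5 — Source phasor: V = 45.6∠121.9° V = -24.1 + j38.71 V.
Step 6 — Ohm's law: I = V / Z_total = (-24.1 + j38.71) / (30 + j0.1847) = -0.7952 + j1.295 A.
Step 7 — Convert to polar: |I| = 1.52 A, ∠I = 121.5°.

I = 1.52∠121.5° A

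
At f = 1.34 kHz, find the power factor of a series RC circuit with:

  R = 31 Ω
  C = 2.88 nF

Step 1 — Angular frequency: ω = 2π·f = 2π·1340 = 8419 rad/s.
Step 2 — Component impedances:
  R: Z = R = 31 Ω
  C: Z = 1/(jωC) = -j/(ω·C) = 0 - j4.124e+04 Ω
Step 3 — Series combination: Z_total = R + C = 31 - j4.124e+04 Ω = 4.124e+04∠-90.0° Ω.
Step 4 — Power factor: PF = cos(φ) = Re(Z)/|Z| = 31/4.124e+04 = 0.0007517.
Step 5 — Type: Im(Z) = -4.124e+04 ⇒ leading (phase φ = -90.0°).

PF = 0.0007517 (leading, φ = -90.0°)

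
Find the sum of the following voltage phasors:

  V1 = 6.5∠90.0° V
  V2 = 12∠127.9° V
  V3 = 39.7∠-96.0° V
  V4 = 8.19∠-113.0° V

Step 1 — Convert each phasor to rectangular form:
  V1 = 6.5·(cos(90.0°) + j·sin(90.0°)) = 0 + j6.5 V
  V2 = 12·(cos(127.9°) + j·sin(127.9°)) = -7.371 + j9.469 V
  V3 = 39.7·(cos(-96.0°) + j·sin(-96.0°)) = -4.15 - j39.48 V
  V4 = 8.19·(cos(-113.0°) + j·sin(-113.0°)) = -3.2 - j7.539 V
Step 2 — Sum components: V_total = -14.72 - j31.05 V.
Step 3 — Convert to polar: |V_total| = 34.37 V, ∠V_total = -115.4°.

V_total = 34.37∠-115.4° V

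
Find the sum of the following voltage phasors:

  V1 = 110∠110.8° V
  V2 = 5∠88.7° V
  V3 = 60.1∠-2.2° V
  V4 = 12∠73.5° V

Step 1 — Convert each phasor to rectangular form:
  V1 = 110·(cos(110.8°) + j·sin(110.8°)) = -39.06 + j102.8 V
  V2 = 5·(cos(88.7°) + j·sin(88.7°)) = 0.1134 + j4.999 V
  V3 = 60.1·(cos(-2.2°) + j·sin(-2.2°)) = 60.06 - j2.307 V
  V4 = 12·(cos(73.5°) + j·sin(73.5°)) = 3.408 + j11.51 V
Step 2 — Sum components: V_total = 24.52 + j117 V.
Step 3 — Convert to polar: |V_total| = 119.6 V, ∠V_total = 78.2°.

V_total = 119.6∠78.2° V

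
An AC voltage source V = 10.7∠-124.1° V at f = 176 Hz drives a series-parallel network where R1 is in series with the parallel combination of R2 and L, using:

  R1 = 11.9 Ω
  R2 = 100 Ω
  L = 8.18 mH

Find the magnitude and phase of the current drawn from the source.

Step 1 — Angular frequency: ω = 2π·f = 2π·176 = 1106 rad/s.
Step 2 — Component impedances:
  R1: Z = R = 11.9 Ω
  R2: Z = R = 100 Ω
  L: Z = jωL = j·1106·0.00818 = 0 + j9.046 Ω
Step 3 — Parallel branch: R2 || L = 1/(1/R2 + 1/L) = 0.8116 + j8.972 Ω.
Step 4 — Series with R1: Z_total = R1 + (R2 || L) = 12.71 + j8.972 Ω = 15.56∠35.2° Ω.
Step 5 — Source phasor: V = 10.7∠-124.1° V = -5.999 - j8.86 V.
Step 6 — Ohm's law: I = V / Z_total = (-5.999 - j8.86) / (12.71 + j8.972) = -0.6434 - j0.2429 A.
Step 7 — Convert to polar: |I| = 0.6877 A, ∠I = -159.3°.

I = 0.6877∠-159.3° A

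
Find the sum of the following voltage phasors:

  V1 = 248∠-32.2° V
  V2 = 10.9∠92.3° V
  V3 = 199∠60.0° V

Step 1 — Convert each phasor to rectangular form:
  V1 = 248·(cos(-32.2°) + j·sin(-32.2°)) = 209.9 - j132.2 V
  V2 = 10.9·(cos(92.3°) + j·sin(92.3°)) = -0.4374 + j10.89 V
  V3 = 199·(cos(60.0°) + j·sin(60.0°)) = 99.5 + j172.3 V
Step 2 — Sum components: V_total = 308.9 + j51.08 V.
Step 3 — Convert to polar: |V_total| = 313.1 V, ∠V_total = 9.4°.

V_total = 313.1∠9.4° V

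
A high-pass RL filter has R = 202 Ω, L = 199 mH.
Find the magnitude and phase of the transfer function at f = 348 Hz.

Step 1 — Angular frequency: ω = 2π·348 = 2187 rad/s.
Step 2 — Transfer function: H(jω) = jωL/(R + jωL).
Step 3 — Numerator jωL = j·435.1; denominator R + jωL = 202 + j435.1.
Step 4 — H = 0.8227 + j0.3819.
Step 5 — Magnitude: |H| = 0.907 (-0.8 dB); phase: φ = 24.9°.

|H| = 0.907 (-0.8 dB), φ = 24.9°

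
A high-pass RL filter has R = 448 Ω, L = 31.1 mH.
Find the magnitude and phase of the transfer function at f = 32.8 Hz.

Step 1 — Angular frequency: ω = 2π·32.8 = 206.1 rad/s.
Step 2 — Transfer function: H(jω) = jωL/(R + jωL).
Step 3 — Numerator jωL = j·6.409; denominator R + jωL = 448 + j6.409.
Step 4 — H = 0.0002046 + j0.0143.
Step 5 — Magnitude: |H| = 0.01431 (-36.9 dB); phase: φ = 89.2°.

|H| = 0.01431 (-36.9 dB), φ = 89.2°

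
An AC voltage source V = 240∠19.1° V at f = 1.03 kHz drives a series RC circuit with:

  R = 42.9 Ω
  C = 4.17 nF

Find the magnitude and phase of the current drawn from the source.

Step 1 — Angular frequency: ω = 2π·f = 2π·1030 = 6472 rad/s.
Step 2 — Component impedances:
  R: Z = R = 42.9 Ω
  C: Z = 1/(jωC) = -j/(ω·C) = 0 - j3.706e+04 Ω
Step 3 — Series combination: Z_total = R + C = 42.9 - j3.706e+04 Ω = 3.706e+04∠-89.9° Ω.
Step 4 — Source phasor: V = 240∠19.1° V = 226.8 + j78.53 V.
Step 5 — Ohm's law: I = V / Z_total = (226.8 + j78.53) / (42.9 - j3.706e+04) = -0.002112 + j0.006123 A.
Step 6 — Convert to polar: |I| = 0.006477 A, ∠I = 109.0°.

I = 0.006477∠109.0° A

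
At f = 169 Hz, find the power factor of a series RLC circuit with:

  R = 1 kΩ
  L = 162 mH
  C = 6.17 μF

Step 1 — Angular frequency: ω = 2π·f = 2π·169 = 1062 rad/s.
Step 2 — Component impedances:
  R: Z = R = 1000 Ω
  L: Z = jωL = j·1062·0.162 = 0 + j172 Ω
  C: Z = 1/(jωC) = -j/(ω·C) = 0 - j152.6 Ω
Step 3 — Series combination: Z_total = R + L + C = 1000 + j19.39 Ω = 1000∠1.1° Ω.
Step 4 — Power factor: PF = cos(φ) = Re(Z)/|Z| = 1000/1000.2 = 0.9998.
Step 5 — Type: Im(Z) = 19.39 ⇒ lagging (phase φ = 1.1°).

PF = 0.9998 (lagging, φ = 1.1°)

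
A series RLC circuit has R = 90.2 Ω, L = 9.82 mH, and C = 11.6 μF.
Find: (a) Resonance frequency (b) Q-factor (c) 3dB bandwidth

Step 1 — Resonance: ω₀ = 1/√(LC) = 1/√(0.00982·1.16e-05) = 2963 rad/s.
Step 2 — f₀ = ω₀/(2π) = 471.6 Hz.
Step 3 — Series Q: Q = ω₀L/R = 2963·0.00982/90.2 = 0.3226.
Step 4 — Bandwidth: Δω = ω₀/Q = 9185 rad/s; BW = Δω/(2π) = 1462 Hz.

(a) f₀ = 471.6 Hz  (b) Q = 0.3226  (c) BW = 1462 Hz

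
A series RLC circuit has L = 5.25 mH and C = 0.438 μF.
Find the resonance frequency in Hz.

Step 1 — Resonance condition Im(Z)=0 gives ω₀ = 1/√(LC).
Step 2 — ω₀ = 1/√(0.00525·4.38e-07) = 2.085e+04 rad/s.
Step 3 — f₀ = ω₀/(2π) = 3319 Hz.

f₀ = 3319 Hz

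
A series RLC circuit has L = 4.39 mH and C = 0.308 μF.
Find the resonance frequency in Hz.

Step 1 — Resonance condition Im(Z)=0 gives ω₀ = 1/√(LC).
Step 2 — ω₀ = 1/√(0.00439·3.08e-07) = 2.72e+04 rad/s.
Step 3 — f₀ = ω₀/(2π) = 4328 Hz.

f₀ = 4328 Hz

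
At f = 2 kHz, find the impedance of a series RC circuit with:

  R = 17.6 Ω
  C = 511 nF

Step 1 — Angular frequency: ω = 2π·f = 2π·2000 = 1.257e+04 rad/s.
Step 2 — Component impedances:
  R: Z = R = 17.6 Ω
  C: Z = 1/(jωC) = -j/(ω·C) = 0 - j155.7 Ω
Step 3 — Series combination: Z_total = R + C = 17.6 - j155.7 Ω = 156.7∠-83.6° Ω.

Z = 17.6 - j155.7 Ω = 156.7∠-83.6° Ω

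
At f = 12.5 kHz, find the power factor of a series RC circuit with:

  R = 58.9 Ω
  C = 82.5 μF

Step 1 — Angular frequency: ω = 2π·f = 2π·1.25e+04 = 7.854e+04 rad/s.
Step 2 — Component impedances:
  R: Z = R = 58.9 Ω
  C: Z = 1/(jωC) = -j/(ω·C) = 0 - j0.1543 Ω
Step 3 — Series combination: Z_total = R + C = 58.9 - j0.1543 Ω = 58.9∠-0.2° Ω.
Step 4 — Power factor: PF = cos(φ) = Re(Z)/|Z| = 58.9/58.9 = 1.
Step 5 — Type: Im(Z) = -0.1543 ⇒ leading (phase φ = -0.2°).

PF = 1 (leading, φ = -0.2°)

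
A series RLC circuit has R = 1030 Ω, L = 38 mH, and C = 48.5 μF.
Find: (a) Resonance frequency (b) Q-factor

Step 1 — Resonance condition Im(Z)=0 gives ω₀ = 1/√(LC).
Step 2 — ω₀ = 1/√(0.038·4.85e-05) = 736.6 rad/s.
Step 3 — f₀ = ω₀/(2π) = 117.2 Hz.
Step 4 — Series Q: Q = ω₀L/R = 736.6·0.038/1030 = 0.02718.

(a) f₀ = 117.2 Hz  (b) Q = 0.02718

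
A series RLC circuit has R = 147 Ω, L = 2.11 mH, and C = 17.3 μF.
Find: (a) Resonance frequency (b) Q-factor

Step 1 — Resonance condition Im(Z)=0 gives ω₀ = 1/√(LC).
Step 2 — ω₀ = 1/√(0.00211·1.73e-05) = 5234 rad/s.
Step 3 — f₀ = ω₀/(2π) = 833 Hz.
Step 4 — Series Q: Q = ω₀L/R = 5234·0.00211/147 = 0.07513.

(a) f₀ = 833 Hz  (b) Q = 0.07513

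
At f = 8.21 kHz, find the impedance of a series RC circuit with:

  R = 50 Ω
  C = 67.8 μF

Step 1 — Angular frequency: ω = 2π·f = 2π·8210 = 5.158e+04 rad/s.
Step 2 — Component impedances:
  R: Z = R = 50 Ω
  C: Z = 1/(jωC) = -j/(ω·C) = 0 - j0.2859 Ω
Step 3 — Series combination: Z_total = R + C = 50 - j0.2859 Ω = 50∠-0.3° Ω.

Z = 50 - j0.2859 Ω = 50∠-0.3° Ω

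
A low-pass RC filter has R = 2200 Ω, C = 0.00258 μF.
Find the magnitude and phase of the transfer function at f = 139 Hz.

Step 1 — Angular frequency: ω = 2π·139 = 873.4 rad/s.
Step 2 — Transfer function: H(jω) = 1/(1 + jωRC).
Step 3 — Denominator: 1 + jωRC = 1 + j·873.4·2200·2.58e-09 = 1 + j0.004957.
Step 4 — H = 1 - j0.004957.
Step 5 — Magnitude: |H| = 1 (-0.0 dB); phase: φ = -0.3°.

|H| = 1 (-0.0 dB), φ = -0.3°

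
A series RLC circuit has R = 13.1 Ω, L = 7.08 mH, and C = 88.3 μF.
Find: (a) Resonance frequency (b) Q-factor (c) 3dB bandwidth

Step 1 — Resonance: ω₀ = 1/√(LC) = 1/√(0.00708·8.83e-05) = 1265 rad/s.
Step 2 — f₀ = ω₀/(2π) = 201.3 Hz.
Step 3 — Series Q: Q = ω₀L/R = 1265·0.00708/13.1 = 0.6835.
Step 4 — Bandwidth: Δω = ω₀/Q = 1850 rad/s; BW = Δω/(2π) = 294.5 Hz.

(a) f₀ = 201.3 Hz  (b) Q = 0.6835  (c) BW = 294.5 Hz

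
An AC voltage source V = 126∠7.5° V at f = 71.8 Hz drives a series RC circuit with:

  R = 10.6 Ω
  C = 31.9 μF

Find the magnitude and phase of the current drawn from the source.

Step 1 — Angular frequency: ω = 2π·f = 2π·71.8 = 451.1 rad/s.
Step 2 — Component impedances:
  R: Z = R = 10.6 Ω
  C: Z = 1/(jωC) = -j/(ω·C) = 0 - j69.49 Ω
Step 3 — Series combination: Z_total = R + C = 10.6 - j69.49 Ω = 70.29∠-81.3° Ω.
Step 4 — Source phasor: V = 126∠7.5° V = 124.9 + j16.45 V.
Step 5 — Ohm's law: I = V / Z_total = (124.9 + j16.45) / (10.6 - j69.49) = 0.03671 + j1.792 A.
Step 6 — Convert to polar: |I| = 1.793 A, ∠I = 88.8°.

I = 1.793∠88.8° A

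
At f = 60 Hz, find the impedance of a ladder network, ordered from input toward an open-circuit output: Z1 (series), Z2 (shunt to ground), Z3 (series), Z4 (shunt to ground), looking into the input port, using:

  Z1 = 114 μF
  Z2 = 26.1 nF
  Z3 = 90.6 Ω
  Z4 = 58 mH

Step 1 — Angular frequency: ω = 2π·f = 2π·60 = 377 rad/s.
Step 2 — Component impedances:
  Z1: Z = 1/(jωC) = -j/(ω·C) = 0 - j23.27 Ω
  Z2: Z = 1/(jωC) = -j/(ω·C) = 0 - j1.016e+05 Ω
  Z3: Z = R = 90.6 Ω
  Z4: Z = jωL = j·377·0.058 = 0 + j21.87 Ω
Step 3 — Ladder network (open output): work backward from the far end, alternating series and parallel combinations. Z_in = 90.64 - j1.479 Ω = 90.65∠-0.9° Ω.

Z = 90.64 - j1.479 Ω = 90.65∠-0.9° Ω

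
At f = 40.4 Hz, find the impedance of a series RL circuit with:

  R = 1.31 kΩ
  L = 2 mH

Step 1 — Angular frequency: ω = 2π·f = 2π·40.4 = 253.8 rad/s.
Step 2 — Component impedances:
  R: Z = R = 1310 Ω
  L: Z = jωL = j·253.8·0.002 = 0 + j0.5077 Ω
Step 3 — Series combination: Z_total = R + L = 1310 + j0.5077 Ω = 1310∠0.0° Ω.

Z = 1310 + j0.5077 Ω = 1310∠0.0° Ω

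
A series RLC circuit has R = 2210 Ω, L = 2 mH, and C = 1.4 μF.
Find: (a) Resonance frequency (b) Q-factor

Step 1 — Resonance condition Im(Z)=0 gives ω₀ = 1/√(LC).
Step 2 — ω₀ = 1/√(0.002·1.4e-06) = 1.89e+04 rad/s.
Step 3 — f₀ = ω₀/(2π) = 3008 Hz.
Step 4 — Series Q: Q = ω₀L/R = 1.89e+04·0.002/2210 = 0.0171.

(a) f₀ = 3008 Hz  (b) Q = 0.0171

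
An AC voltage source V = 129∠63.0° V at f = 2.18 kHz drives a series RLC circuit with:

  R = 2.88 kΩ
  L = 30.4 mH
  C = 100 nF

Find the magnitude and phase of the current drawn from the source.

Step 1 — Angular frequency: ω = 2π·f = 2π·2180 = 1.37e+04 rad/s.
Step 2 — Component impedances:
  R: Z = R = 2880 Ω
  L: Z = jωL = j·1.37e+04·0.0304 = 0 + j416.4 Ω
  C: Z = 1/(jωC) = -j/(ω·C) = 0 - j730.1 Ω
Step 3 — Series combination: Z_total = R + L + C = 2880 - j313.7 Ω = 2897∠-6.2° Ω.
Step 4 — Source phasor: V = 129∠63.0° V = 58.56 + j114.9 V.
Step 5 — Ohm's law: I = V / Z_total = (58.56 + j114.9) / (2880 - j313.7) = 0.0158 + j0.04163 A.
Step 6 — Convert to polar: |I| = 0.04453 A, ∠I = 69.2°.

I = 0.04453∠69.2° A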